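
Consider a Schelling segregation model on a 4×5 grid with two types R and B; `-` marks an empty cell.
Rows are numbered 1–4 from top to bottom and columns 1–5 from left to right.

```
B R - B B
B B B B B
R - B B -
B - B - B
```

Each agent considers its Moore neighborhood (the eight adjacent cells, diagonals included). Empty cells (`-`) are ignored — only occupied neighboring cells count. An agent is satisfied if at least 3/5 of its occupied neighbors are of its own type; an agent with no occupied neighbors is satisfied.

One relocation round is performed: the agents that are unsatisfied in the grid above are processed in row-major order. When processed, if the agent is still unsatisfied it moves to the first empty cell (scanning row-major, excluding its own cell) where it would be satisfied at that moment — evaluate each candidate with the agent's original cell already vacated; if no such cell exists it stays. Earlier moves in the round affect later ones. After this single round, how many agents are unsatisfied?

3

Initially unsatisfied (in order): (1,2), (2,1), (3,1), (4,1).
  (1,2): no empty cell satisfies it; stays.
  (2,1) → (1,3).
  (3,1): no empty cell satisfies it; stays.
  (4,1) → (3,2).
Resulting grid:
B R B B B
- B B B B
R B B B -
- - B - B
Unsatisfied now: (1,1), (1,2), (3,1).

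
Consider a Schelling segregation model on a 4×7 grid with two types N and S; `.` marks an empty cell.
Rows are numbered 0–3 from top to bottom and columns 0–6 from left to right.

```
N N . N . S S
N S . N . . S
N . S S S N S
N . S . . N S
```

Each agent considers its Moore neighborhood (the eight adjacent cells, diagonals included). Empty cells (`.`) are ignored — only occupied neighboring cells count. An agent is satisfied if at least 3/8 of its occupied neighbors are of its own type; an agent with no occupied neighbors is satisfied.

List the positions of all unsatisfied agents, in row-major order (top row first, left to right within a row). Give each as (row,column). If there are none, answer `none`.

(1,1), (1,3), (2,4), (2,5), (3,5), (3,6)

(0,0)N 2/3 satisfied
(0,1)N 2/3 satisfied
(0,3)N 1/1 satisfied
(0,5)S 2/2 satisfied
(0,6)S 2/2 satisfied
(1,0)N 3/4 satisfied
(1,1)S 1/5 not
(1,3)N 1/4 not
(1,6)S 3/4 satisfied
(2,0)N 2/3 satisfied
(2,2)S 3/4 satisfied
(2,3)S 3/4 satisfied
(2,4)S 1/4 not
(2,5)N 1/5 not
(2,6)S 2/4 satisfied
(3,0)N 1/1 satisfied
(3,2)S 2/2 satisfied
(3,5)N 1/4 not
(3,6)S 1/3 not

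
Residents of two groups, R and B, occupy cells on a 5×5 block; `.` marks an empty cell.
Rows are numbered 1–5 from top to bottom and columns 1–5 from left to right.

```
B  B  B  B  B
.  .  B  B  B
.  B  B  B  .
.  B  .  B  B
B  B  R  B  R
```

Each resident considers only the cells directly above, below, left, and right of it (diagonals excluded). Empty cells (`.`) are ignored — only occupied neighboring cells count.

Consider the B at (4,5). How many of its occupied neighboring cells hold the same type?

Occupied neighbors of (4,5): (5,5)=R, (4,4)=B.
Same type (B): 1 of 2.

1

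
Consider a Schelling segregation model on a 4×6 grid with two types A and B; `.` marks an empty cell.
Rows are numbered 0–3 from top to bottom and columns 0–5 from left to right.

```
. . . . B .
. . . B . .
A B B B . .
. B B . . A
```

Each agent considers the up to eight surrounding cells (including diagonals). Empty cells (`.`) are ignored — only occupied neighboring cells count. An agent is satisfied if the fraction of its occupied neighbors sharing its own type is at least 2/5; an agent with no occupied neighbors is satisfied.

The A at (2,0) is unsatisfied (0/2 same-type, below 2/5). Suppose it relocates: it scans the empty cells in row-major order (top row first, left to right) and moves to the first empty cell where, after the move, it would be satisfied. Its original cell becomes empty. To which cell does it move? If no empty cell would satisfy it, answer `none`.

Vacating (2,0). Empty cells in order:
  (0,0): 0/0 same-type → satisfied — stop here.

(0,0)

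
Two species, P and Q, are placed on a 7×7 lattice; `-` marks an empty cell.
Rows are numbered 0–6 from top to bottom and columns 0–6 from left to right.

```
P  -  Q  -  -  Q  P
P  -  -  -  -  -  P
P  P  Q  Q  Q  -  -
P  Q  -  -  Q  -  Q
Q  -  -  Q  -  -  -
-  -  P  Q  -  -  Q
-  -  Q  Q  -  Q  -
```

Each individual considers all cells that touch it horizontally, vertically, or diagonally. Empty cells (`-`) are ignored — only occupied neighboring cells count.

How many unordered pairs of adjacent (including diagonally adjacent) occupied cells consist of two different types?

11

Scan each occupied cell's neighbors to the right and below (and the two forward diagonals) so each pair is counted once.
From row 0: 2 unlike of 4 pairs (running 2/4).
From row 1: 0 unlike of 2 pairs (running 2/6).
From row 2: 3 unlike of 11 pairs (running 5/17).
From row 3: 2 unlike of 4 pairs (running 7/21).
From row 4: 1 unlike of 2 pairs (running 8/23).
From row 5: 3 unlike of 6 pairs (running 11/29).
From row 6: 0 unlike of 1 pairs (running 11/30).
Total adjacent occupied pairs: 30; unlike-type pairs: 11.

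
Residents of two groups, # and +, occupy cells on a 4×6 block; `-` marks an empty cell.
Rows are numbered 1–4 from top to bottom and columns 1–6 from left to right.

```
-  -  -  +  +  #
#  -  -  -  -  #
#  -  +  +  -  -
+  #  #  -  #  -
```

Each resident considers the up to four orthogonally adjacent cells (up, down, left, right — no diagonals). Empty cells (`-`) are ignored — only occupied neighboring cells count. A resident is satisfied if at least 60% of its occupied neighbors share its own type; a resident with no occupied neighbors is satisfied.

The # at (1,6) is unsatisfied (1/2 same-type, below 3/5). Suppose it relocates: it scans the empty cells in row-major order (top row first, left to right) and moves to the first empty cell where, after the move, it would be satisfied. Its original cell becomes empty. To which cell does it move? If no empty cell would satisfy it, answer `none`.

Vacating (1,6). Empty cells in order:
  (1,1): 1/1 same-type → satisfied — stop here.

(1,1)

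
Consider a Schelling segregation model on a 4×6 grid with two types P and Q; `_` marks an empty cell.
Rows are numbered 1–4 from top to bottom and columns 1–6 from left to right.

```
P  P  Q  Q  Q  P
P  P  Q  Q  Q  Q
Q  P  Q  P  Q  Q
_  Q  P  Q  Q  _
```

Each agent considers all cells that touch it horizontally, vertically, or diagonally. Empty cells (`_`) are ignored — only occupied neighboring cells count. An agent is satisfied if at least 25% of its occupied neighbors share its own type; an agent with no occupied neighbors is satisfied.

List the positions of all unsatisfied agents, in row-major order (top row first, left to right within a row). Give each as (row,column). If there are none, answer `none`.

(1,6), (3,4)

Row 1: (1,1)P 3/3 ✓ · (1,2)P 3/5 ✓ · (1,3)Q 3/5 ✓ · (1,4)Q 5/5 ✓ · (1,5)Q 4/5 ✓ · (1,6)P 0/3 ✗
Row 2: (2,1)P 4/5 ✓ · (2,2)P 4/8 ✓ · (2,3)Q 4/8 ✓ · (2,4)Q 7/8 ✓ · (2,5)Q 6/8 ✓ · (2,6)Q 4/5 ✓
Row 3: (3,1)Q 1/4 ✓ · (3,2)P 3/7 ✓ · (3,3)Q 4/8 ✓ · (3,4)P 1/8 ✗ · (3,5)Q 6/7 ✓ · (3,6)Q 4/4 ✓
Row 4: (4,2)Q 2/4 ✓ · (4,3)P 2/5 ✓ · (4,4)Q 3/5 ✓ · (4,5)Q 3/4 ✓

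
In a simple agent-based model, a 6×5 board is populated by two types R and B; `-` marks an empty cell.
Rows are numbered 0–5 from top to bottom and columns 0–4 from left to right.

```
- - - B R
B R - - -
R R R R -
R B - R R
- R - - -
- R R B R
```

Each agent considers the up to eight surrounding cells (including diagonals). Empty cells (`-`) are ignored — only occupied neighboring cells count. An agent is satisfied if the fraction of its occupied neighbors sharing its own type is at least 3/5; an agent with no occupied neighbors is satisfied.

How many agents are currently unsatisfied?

(0,3)B 0/1 ✗
(0,4)R 0/1 ✗
(1,0)B 0/3 ✗
(1,1)R 3/4 ✓
(2,0)R 3/5 ✓
(2,1)R 4/6 ✓
(2,2)R 4/5 ✓
(2,3)R 3/3 ✓
(3,0)R 3/4 ✓
(3,1)B 0/5 ✗
(3,3)R 3/3 ✓
(3,4)R 2/2 ✓
(4,1)R 3/4 ✓
(5,1)R 2/2 ✓
(5,2)R 2/3 ✓
(5,3)B 0/2 ✗
(5,4)R 0/1 ✗
Unsatisfied: (0,3), (0,4), (1,0), (3,1), (5,3), (5,4) — 6 in total.

6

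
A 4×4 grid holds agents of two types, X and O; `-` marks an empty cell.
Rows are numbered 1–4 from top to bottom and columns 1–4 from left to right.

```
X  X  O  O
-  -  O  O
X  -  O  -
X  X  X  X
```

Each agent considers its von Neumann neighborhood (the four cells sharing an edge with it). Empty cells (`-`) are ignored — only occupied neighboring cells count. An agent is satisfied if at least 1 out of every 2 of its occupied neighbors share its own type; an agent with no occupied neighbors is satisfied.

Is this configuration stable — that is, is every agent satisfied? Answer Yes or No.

Yes

(1,1)X 1/1 satisfied
(1,2)X 1/2 satisfied
(1,3)O 2/3 satisfied
(1,4)O 2/2 satisfied
(2,3)O 3/3 satisfied
(2,4)O 2/2 satisfied
(3,1)X 1/1 satisfied
(3,3)O 1/2 satisfied
(4,1)X 2/2 satisfied
(4,2)X 2/2 satisfied
(4,3)X 2/3 satisfied
(4,4)X 1/1 satisfied
All meet the threshold, so the configuration is stable.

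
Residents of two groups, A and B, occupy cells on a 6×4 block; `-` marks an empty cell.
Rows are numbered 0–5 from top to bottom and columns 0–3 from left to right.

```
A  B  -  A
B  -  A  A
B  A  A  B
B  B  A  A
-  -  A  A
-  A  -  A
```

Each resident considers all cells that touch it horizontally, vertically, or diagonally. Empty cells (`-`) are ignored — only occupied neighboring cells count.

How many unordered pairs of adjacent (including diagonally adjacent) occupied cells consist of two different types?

15

Scan each occupied cell's neighbors to the right and below (and the two forward diagonals) so each pair is counted once.
From row 0: 3 unlike of 6 pairs (running 3/6).
From row 1: 3 unlike of 8 pairs (running 6/14).
From row 2: 7 unlike of 13 pairs (running 13/27).
From row 3: 2 unlike of 8 pairs (running 15/35).
From row 4: 0 unlike of 4 pairs (running 15/39).
Total adjacent occupied pairs: 39; unlike-type pairs: 15.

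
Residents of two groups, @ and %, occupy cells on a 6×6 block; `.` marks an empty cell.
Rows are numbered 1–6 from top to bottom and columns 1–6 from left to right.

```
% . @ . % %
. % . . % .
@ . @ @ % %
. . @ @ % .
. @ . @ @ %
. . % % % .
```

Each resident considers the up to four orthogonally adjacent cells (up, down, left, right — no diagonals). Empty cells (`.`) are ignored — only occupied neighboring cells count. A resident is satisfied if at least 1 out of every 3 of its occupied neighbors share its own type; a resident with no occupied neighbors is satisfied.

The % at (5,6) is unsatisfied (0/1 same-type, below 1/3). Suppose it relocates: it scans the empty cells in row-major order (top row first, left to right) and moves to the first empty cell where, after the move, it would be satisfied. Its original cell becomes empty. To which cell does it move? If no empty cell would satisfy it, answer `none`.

Vacating (5,6). Empty cells in order:
  (1,2): 2/3 same-type → satisfied — stop here.

(1,2)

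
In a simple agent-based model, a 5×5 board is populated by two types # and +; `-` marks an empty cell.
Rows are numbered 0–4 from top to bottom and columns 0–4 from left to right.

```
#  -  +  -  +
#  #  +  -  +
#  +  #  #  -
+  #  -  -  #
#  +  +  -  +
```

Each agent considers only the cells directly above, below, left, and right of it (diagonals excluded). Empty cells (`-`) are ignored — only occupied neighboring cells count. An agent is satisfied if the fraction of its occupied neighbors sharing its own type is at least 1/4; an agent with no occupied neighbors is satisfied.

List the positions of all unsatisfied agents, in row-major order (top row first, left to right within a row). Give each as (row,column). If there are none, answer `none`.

(0,0)# 1/1 ✓
(0,2)+ 1/1 ✓
(0,4)+ 1/1 ✓
(1,0)# 3/3 ✓
(1,1)# 1/3 ✓
(1,2)+ 1/3 ✓
(1,4)+ 1/1 ✓
(2,0)# 1/3 ✓
(2,1)+ 0/4 ✗
(2,2)# 1/3 ✓
(2,3)# 1/1 ✓
(3,0)+ 0/3 ✗
(3,1)# 0/3 ✗
(3,4)# 0/1 ✗
(4,0)# 0/2 ✗
(4,1)+ 1/3 ✓
(4,2)+ 1/1 ✓
(4,4)+ 0/1 ✗

(2,1), (3,0), (3,1), (3,4), (4,0), (4,4)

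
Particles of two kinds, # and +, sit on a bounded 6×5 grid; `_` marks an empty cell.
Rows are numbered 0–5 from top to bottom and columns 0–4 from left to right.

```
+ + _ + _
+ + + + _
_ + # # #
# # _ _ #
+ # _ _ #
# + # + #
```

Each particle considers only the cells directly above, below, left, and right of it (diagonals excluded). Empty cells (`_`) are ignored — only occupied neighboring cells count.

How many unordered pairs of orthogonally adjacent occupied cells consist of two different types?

Scan each occupied cell's neighbors to the right and below so each pair is counted once.
From row 0: 0 unlike of 4 pairs (running 0/4).
From row 1: 2 unlike of 6 pairs (running 2/10).
From row 2: 2 unlike of 5 pairs (running 4/15).
From row 3: 1 unlike of 4 pairs (running 5/19).
From row 4: 3 unlike of 4 pairs (running 8/23).
From row 5: 4 unlike of 4 pairs (running 12/27).
Total adjacent occupied pairs: 27; unlike-type pairs: 12.

12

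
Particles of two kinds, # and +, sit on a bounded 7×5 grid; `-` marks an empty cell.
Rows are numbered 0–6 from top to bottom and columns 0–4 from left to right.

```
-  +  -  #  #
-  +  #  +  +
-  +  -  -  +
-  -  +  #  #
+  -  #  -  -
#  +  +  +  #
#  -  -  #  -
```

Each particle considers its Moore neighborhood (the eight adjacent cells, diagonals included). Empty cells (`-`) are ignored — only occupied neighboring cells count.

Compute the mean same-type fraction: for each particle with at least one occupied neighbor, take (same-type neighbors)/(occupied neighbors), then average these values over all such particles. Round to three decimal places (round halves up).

(0,1)+ 1/2
(0,3)# 2/4
(0,4)# 1/3
(1,1)+ 2/3
(1,2)# 1/5
(1,3)+ 2/5
(1,4)+ 2/4
(2,1)+ 2/3
(2,4)+ 2/4
(3,2)+ 1/3
(3,3)# 2/4
(3,4)# 1/2
(4,0)+ 1/2
(4,2)# 1/5
(5,0)# 1/3
(5,1)+ 2/5
(5,2)+ 2/4
(5,3)+ 1/4
(5,4)# 1/2
(6,0)# 1/2
(6,3)# 1/3
Sum over 21 particles: 1/2 + 2/4 + 1/3 + 2/3 + 1/5 + 2/5 + 2/4 + 2/3 + 2/4 + 1/3 + 2/4 + 1/2 + 1/2 + 1/5 + 1/3 + 2/5 + 2/4 + 1/4 + 1/2 + 1/2 + 1/3 = 547/60; mean = 547/60 ÷ 21 = 547/1260 = 0.434126… → 0.434.

0.434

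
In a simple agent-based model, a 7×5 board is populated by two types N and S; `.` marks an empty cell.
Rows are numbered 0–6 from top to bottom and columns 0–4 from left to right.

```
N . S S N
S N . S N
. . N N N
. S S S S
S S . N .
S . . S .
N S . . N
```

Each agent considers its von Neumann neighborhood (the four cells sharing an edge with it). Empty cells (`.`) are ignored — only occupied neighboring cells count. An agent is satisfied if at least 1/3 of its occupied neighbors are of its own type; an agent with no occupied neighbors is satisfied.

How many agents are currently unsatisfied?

7

(0,0)N 0/1 ✗
(0,2)S 1/1 ✓
(0,3)S 2/3 ✓
(0,4)N 1/2 ✓
(1,0)S 0/2 ✗
(1,1)N 0/1 ✗
(1,3)S 1/3 ✓
(1,4)N 2/3 ✓
(2,2)N 1/2 ✓
(2,3)N 2/4 ✓
(2,4)N 2/3 ✓
(3,1)S 2/2 ✓
(3,2)S 2/3 ✓
(3,3)S 2/4 ✓
(3,4)S 1/2 ✓
(4,0)S 2/2 ✓
(4,1)S 2/2 ✓
(4,3)N 0/2 ✗
(5,0)S 1/2 ✓
(5,3)S 0/1 ✗
(6,0)N 0/2 ✗
(6,1)S 0/1 ✗
(6,4)N 0/0 ✓
Unsatisfied: (0,0), (1,0), (1,1), (4,3), (5,3), (6,0), (6,1) — 7 in total.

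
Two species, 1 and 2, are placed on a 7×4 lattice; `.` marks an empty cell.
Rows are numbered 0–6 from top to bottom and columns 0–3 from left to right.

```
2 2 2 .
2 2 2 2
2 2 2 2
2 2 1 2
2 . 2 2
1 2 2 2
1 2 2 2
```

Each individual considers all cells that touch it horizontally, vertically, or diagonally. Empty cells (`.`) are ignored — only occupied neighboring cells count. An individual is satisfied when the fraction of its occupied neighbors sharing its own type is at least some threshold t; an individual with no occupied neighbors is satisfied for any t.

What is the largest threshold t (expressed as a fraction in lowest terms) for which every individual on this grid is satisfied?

0/1

(0,0)2 3/3
(0,1)2 5/5
(0,2)2 4/4
(1,0)2 5/5
(1,1)2 8/8
(1,2)2 7/7
(1,3)2 4/4
(2,0)2 5/5
(2,1)2 7/8
(2,2)2 7/8
(2,3)2 4/5
(3,0)2 4/4
(3,1)2 6/7
(3,2)1 0/7
(3,3)2 4/5
(4,0)2 3/4
(4,2)2 6/7
(4,3)2 4/5
(5,0)1 1/4
(5,1)2 5/7
(5,2)2 7/7
(5,3)2 5/5
(6,0)1 1/3
(6,1)2 3/5
(6,2)2 5/5
(6,3)2 3/3
The smallest same-type fraction is 0/7 at (3,2), which reduces to 0/1. Any threshold above that leaves this individual unsatisfied.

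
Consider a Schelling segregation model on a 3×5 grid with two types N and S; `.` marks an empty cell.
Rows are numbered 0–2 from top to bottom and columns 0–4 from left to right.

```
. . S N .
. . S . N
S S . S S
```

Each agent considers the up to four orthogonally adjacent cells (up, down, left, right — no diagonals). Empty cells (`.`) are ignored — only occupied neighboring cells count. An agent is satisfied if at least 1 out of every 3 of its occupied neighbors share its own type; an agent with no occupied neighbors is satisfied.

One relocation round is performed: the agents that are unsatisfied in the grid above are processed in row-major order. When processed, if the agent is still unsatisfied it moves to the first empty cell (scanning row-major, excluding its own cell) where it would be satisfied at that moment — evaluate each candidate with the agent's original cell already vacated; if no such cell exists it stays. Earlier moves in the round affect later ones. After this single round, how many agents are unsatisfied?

0

Initially unsatisfied (in order): (0,3), (1,4).
  (0,3) → (0,0).
  (1,4) → (0,1).
Resulting grid:
N N S . .
. . S . .
S S . S S
All satisfied now.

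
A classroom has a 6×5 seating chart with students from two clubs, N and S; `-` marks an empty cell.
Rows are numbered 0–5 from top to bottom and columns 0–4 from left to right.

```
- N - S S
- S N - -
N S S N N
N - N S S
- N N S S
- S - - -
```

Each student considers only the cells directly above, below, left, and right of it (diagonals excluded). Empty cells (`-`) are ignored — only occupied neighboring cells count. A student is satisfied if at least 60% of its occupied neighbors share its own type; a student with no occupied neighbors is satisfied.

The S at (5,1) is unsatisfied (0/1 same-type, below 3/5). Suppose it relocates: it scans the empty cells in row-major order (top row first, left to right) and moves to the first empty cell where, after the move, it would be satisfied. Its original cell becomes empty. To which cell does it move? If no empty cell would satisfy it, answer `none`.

(5,0)

Vacating (5,1). Empty cells in order:
  (0,0): 0/1 same-type → still unsatisfied.
  (0,2): 1/3 same-type → still unsatisfied.
  (1,0): 1/2 same-type → still unsatisfied.
  (1,3): 1/3 same-type → still unsatisfied.
  (1,4): 1/2 same-type → still unsatisfied.
  (3,1): 1/4 same-type → still unsatisfied.
  (4,0): 0/2 same-type → still unsatisfied.
  (5,0): 0/0 same-type → satisfied — stop here.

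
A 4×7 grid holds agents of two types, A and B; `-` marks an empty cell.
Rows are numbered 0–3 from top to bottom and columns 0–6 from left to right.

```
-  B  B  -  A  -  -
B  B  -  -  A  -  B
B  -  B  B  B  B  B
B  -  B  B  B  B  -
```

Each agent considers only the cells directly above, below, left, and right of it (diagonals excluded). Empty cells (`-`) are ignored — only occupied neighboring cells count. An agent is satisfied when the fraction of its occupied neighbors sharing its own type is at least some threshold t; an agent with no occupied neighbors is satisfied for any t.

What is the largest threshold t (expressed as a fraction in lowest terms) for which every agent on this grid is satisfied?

(0,1)B 2/2
(0,2)B 1/1
(0,4)A 1/1
(1,0)B 2/2
(1,1)B 2/2
(1,4)A 1/2
(1,6)B 1/1
(2,0)B 2/2
(2,2)B 2/2
(2,3)B 3/3
(2,4)B 3/4
(2,5)B 3/3
(2,6)B 2/2
(3,0)B 1/1
(3,2)B 2/2
(3,3)B 3/3
(3,4)B 3/3
(3,5)B 2/2
The smallest same-type fraction is 1/2 at (1,4), which reduces to 1/2. Any threshold above that leaves this agent unsatisfied.

1/2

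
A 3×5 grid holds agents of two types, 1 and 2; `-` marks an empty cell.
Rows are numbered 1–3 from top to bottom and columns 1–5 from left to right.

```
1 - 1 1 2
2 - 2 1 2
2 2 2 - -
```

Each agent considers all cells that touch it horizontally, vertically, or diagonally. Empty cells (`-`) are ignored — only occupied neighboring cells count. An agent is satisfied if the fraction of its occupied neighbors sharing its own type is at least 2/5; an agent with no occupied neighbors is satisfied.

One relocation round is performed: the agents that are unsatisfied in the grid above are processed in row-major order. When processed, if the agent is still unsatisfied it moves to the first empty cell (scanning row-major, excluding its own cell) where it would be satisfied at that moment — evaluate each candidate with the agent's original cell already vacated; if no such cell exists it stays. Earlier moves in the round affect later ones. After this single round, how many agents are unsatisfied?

0

Initially unsatisfied (in order): (1,1), (1,5), (2,4), (2,5).
  (1,1) → (3,5).
  (1,5) → (1,1).
  (2,4): now satisfied by earlier moves; stays.
  (2,5) → (1,2).
Resulting grid:
2 2 1 1 -
2 - 2 1 -
2 2 2 - 1
All satisfied now.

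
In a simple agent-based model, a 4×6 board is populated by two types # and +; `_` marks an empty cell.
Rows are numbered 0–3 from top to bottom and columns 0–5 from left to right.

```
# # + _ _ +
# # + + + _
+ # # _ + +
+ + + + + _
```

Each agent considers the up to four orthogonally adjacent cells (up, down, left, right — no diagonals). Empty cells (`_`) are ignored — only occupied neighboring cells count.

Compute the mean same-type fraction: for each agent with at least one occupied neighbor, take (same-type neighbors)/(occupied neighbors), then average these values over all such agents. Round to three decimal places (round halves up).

(0,0)# 2/2
(0,1)# 2/3
(0,2)+ 1/2
(0,5)+ — no occupied neighbors
(1,0)# 2/3
(1,1)# 3/4
(1,2)+ 2/4
(1,3)+ 2/2
(1,4)+ 2/2
(2,0)+ 1/3
(2,1)# 2/4
(2,2)# 1/3
(2,4)+ 3/3
(2,5)+ 1/1
(3,0)+ 2/2
(3,1)+ 2/3
(3,2)+ 2/3
(3,3)+ 2/2
(3,4)+ 2/2
Sum over 18 agents: 2/2 + 2/3 + 1/2 + 2/3 + 3/4 + 2/4 + 2/2 + 2/2 + 1/3 + 2/4 + 1/3 + 3/3 + 1/1 + 2/2 + 2/3 + 2/3 + 2/2 + 2/2 = 163/12; mean = 163/12 ÷ 18 = 163/216 = 0.754629… → 0.755.

0.755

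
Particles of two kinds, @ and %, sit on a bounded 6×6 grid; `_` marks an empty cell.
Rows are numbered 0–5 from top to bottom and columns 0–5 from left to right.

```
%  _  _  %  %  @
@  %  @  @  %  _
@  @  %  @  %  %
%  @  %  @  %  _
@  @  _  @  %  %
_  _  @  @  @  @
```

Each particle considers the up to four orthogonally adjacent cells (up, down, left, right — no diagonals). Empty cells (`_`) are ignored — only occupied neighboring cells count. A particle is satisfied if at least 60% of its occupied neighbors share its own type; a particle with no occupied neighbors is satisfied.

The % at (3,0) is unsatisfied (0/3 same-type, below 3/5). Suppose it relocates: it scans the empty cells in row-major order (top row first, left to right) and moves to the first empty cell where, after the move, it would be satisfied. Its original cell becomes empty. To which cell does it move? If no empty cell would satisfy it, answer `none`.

Vacating (3,0). Empty cells in order:
  (0,1): 2/2 same-type → satisfied — stop here.

(0,1)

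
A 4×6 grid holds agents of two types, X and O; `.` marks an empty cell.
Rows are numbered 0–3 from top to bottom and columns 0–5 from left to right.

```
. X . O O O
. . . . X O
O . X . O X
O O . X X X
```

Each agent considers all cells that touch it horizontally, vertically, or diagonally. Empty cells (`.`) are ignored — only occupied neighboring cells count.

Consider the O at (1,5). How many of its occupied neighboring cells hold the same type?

Occupied neighbors of (1,5): (0,4)=O, (0,5)=O, (1,4)=X, (2,4)=O, (2,5)=X.
Same type (O): 3 of 5.

3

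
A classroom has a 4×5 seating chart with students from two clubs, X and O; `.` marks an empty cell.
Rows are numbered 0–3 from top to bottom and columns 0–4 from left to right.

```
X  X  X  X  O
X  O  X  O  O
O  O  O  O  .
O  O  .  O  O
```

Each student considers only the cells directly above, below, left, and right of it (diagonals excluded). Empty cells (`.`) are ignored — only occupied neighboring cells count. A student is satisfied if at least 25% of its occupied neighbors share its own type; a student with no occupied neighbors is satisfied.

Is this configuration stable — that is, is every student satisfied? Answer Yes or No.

Row 0: (0,0)X 2/2 ok · (0,1)X 2/3 ok · (0,2)X 3/3 ok · (0,3)X 1/3 ok · (0,4)O 1/2 ok
Row 1: (1,0)X 1/3 ok · (1,1)O 1/4 ok · (1,2)X 1/4 ok · (1,3)O 2/4 ok · (1,4)O 2/2 ok
Row 2: (2,0)O 2/3 ok · (2,1)O 4/4 ok · (2,2)O 2/3 ok · (2,3)O 3/3 ok
Row 3: (3,0)O 2/2 ok · (3,1)O 2/2 ok · (3,3)O 2/2 ok · (3,4)O 1/1 ok
All meet the threshold, so the configuration is stable.

Yes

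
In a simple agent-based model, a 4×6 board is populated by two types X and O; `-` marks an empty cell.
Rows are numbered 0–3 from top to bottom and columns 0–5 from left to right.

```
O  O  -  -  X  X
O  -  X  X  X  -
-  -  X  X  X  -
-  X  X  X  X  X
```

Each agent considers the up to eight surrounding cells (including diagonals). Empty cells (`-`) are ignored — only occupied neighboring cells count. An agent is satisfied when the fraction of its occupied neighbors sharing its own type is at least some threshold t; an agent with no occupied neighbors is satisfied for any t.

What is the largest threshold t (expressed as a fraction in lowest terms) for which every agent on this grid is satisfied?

2/3

(0,0)O 2/2
(0,1)O 2/3
(0,4)X 3/3
(0,5)X 2/2
(1,0)O 2/2
(1,2)X 3/4
(1,3)X 6/6
(1,4)X 5/5
(2,2)X 6/6
(2,3)X 8/8
(2,4)X 6/6
(3,1)X 2/2
(3,2)X 4/4
(3,3)X 5/5
(3,4)X 4/4
(3,5)X 2/2
The smallest same-type fraction is 2/3 at (0,1), which reduces to 2/3. Any threshold above that leaves this agent unsatisfied.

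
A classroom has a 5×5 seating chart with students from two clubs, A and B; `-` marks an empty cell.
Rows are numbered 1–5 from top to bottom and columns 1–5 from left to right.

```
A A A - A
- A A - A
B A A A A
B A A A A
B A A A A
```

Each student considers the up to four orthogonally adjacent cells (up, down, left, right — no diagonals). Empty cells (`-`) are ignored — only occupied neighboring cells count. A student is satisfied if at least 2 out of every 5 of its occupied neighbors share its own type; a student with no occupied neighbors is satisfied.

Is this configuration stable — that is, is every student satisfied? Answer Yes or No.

Row 1: (1,1)A 1/1 satisfied · (1,2)A 3/3 satisfied · (1,3)A 2/2 satisfied · (1,5)A 1/1 satisfied
Row 2: (2,2)A 3/3 satisfied · (2,3)A 3/3 satisfied · (2,5)A 2/2 satisfied
Row 3: (3,1)B 1/2 satisfied · (3,2)A 3/4 satisfied · (3,3)A 4/4 satisfied · (3,4)A 3/3 satisfied · (3,5)A 3/3 satisfied
Row 4: (4,1)B 2/3 satisfied · (4,2)A 3/4 satisfied · (4,3)A 4/4 satisfied · (4,4)A 4/4 satisfied · (4,5)A 3/3 satisfied
Row 5: (5,1)B 1/2 satisfied · (5,2)A 2/3 satisfied · (5,3)A 3/3 satisfied · (5,4)A 3/3 satisfied · (5,5)A 2/2 satisfied
All meet the threshold, so the configuration is stable.

Yes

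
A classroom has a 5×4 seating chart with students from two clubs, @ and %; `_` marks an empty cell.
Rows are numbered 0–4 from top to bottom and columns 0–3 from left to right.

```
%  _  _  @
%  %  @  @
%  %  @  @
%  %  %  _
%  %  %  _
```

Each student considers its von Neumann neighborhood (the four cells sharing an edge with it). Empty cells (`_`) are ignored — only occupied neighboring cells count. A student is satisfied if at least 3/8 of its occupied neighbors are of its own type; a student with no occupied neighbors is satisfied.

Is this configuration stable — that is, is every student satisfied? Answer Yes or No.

Row 0: (0,0)% 1/1 ✓ · (0,3)@ 1/1 ✓
Row 1: (1,0)% 3/3 ✓ · (1,1)% 2/3 ✓ · (1,2)@ 2/3 ✓ · (1,3)@ 3/3 ✓
Row 2: (2,0)% 3/3 ✓ · (2,1)% 3/4 ✓ · (2,2)@ 2/4 ✓ · (2,3)@ 2/2 ✓
Row 3: (3,0)% 3/3 ✓ · (3,1)% 4/4 ✓ · (3,2)% 2/3 ✓
Row 4: (4,0)% 2/2 ✓ · (4,1)% 3/3 ✓ · (4,2)% 2/2 ✓
All meet the threshold, so the configuration is stable.

Yes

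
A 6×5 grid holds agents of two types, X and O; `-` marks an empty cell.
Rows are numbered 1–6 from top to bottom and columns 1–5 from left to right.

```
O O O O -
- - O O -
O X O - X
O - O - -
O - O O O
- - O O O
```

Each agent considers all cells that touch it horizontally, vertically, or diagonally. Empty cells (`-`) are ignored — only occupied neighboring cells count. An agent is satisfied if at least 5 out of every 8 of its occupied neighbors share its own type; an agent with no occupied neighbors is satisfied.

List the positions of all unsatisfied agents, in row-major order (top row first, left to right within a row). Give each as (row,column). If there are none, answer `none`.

(1,1)O 1/1 ok
(1,2)O 3/3 ok
(1,3)O 4/4 ok
(1,4)O 3/3 ok
(2,3)O 5/6 ok
(2,4)O 4/5 ok
(3,1)O 1/2 unhappy
(3,2)X 0/5 unhappy
(3,3)O 3/4 ok
(3,5)X 0/1 unhappy
(4,1)O 2/3 ok
(4,3)O 3/4 ok
(5,1)O 1/1 ok
(5,3)O 4/4 ok
(5,4)O 6/6 ok
(5,5)O 3/3 ok
(6,3)O 3/3 ok
(6,4)O 5/5 ok
(6,5)O 3/3 ok

(3,1), (3,2), (3,5)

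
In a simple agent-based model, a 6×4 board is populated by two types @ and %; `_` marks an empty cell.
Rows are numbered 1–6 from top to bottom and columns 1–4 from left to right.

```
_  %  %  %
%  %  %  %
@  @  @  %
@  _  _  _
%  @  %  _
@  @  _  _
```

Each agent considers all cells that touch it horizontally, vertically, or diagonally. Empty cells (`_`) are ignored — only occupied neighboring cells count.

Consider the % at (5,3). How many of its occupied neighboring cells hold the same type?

0

Occupied neighbors of (5,3): (5,2)=@, (6,2)=@.
Same type (%): 0 of 2.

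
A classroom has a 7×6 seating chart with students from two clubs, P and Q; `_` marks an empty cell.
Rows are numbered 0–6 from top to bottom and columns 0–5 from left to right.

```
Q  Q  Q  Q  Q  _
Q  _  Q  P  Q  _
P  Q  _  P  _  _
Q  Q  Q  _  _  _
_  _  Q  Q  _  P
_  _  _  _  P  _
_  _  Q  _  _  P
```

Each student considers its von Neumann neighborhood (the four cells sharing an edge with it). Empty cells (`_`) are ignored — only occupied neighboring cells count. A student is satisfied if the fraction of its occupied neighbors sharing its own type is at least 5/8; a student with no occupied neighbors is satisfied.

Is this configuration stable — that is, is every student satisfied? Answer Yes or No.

No

Row 0: (0,0)Q 2/2 ok · (0,1)Q 2/2 ok · (0,2)Q 3/3 ok · (0,3)Q 2/3 ok · (0,4)Q 2/2 ok
Row 1: (1,0)Q 1/2 unhappy · (1,2)Q 1/2 unhappy · (1,3)P 1/4 unhappy · (1,4)Q 1/2 unhappy
Row 2: (2,0)P 0/3 unhappy · (2,1)Q 1/2 unhappy · (2,3)P 1/1 ok
Row 3: (3,0)Q 1/2 unhappy · (3,1)Q 3/3 ok · (3,2)Q 2/2 ok
Row 4: (4,2)Q 2/2 ok · (4,3)Q 1/1 ok · (4,5)P 0/0 ok
Row 5: (5,4)P 0/0 ok
Row 6: (6,2)Q 0/0 ok · (6,5)P 0/0 ok
For instance (1,0) has only 1/2 same-type neighbors, below 5/8.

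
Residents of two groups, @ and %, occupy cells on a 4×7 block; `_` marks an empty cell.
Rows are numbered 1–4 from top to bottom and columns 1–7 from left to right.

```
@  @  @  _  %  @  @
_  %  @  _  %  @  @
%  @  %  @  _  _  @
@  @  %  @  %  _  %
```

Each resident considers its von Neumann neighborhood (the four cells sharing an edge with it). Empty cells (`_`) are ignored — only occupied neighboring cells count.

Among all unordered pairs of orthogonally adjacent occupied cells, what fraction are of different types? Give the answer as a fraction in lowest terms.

14/27

Scan each occupied cell's neighbors to the right and below so each pair is counted once.
Row 1: @(1,1)–@(1,2)= @(1,2)–@(1,3)= @(1,2)–%(2,2)≠ @(1,3)–@(2,3)= %(1,5)–@(1,6)≠ %(1,5)–%(2,5)= @(1,6)–@(1,7)= @(1,6)–@(2,6)= @(1,7)–@(2,7)=  → 2/9 unlike.
Row 2: %(2,2)–@(2,3)≠ %(2,2)–@(3,2)≠ @(2,3)–%(3,3)≠ %(2,5)–@(2,6)≠ @(2,6)–@(2,7)= @(2,7)–@(3,7)=  → 4/6 unlike.
Row 3: %(3,1)–@(3,2)≠ %(3,1)–@(4,1)≠ @(3,2)–%(3,3)≠ @(3,2)–@(4,2)= %(3,3)–@(3,4)≠ %(3,3)–%(4,3)= @(3,4)–@(4,4)= @(3,7)–%(4,7)≠  → 5/8 unlike.
Row 4: @(4,1)–@(4,2)= @(4,2)–%(4,3)≠ %(4,3)–@(4,4)≠ @(4,4)–%(4,5)≠  → 3/4 unlike.
Total adjacent occupied pairs: 27; unlike-type pairs: 14.
14/27 is already in lowest terms.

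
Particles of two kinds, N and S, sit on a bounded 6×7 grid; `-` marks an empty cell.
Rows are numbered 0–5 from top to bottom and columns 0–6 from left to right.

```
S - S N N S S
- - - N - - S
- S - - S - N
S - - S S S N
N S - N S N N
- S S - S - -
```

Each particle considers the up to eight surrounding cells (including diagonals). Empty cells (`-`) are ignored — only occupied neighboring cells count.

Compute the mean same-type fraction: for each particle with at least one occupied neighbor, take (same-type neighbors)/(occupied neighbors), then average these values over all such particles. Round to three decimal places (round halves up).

(0,0)S — no occupied neighbors
(0,2)S 0/2
(0,3)N 2/3
(0,4)N 2/3
(0,5)S 2/3
(0,6)S 2/2
(1,3)N 2/4
(1,6)S 2/3
(2,1)S 1/1
(2,4)S 3/4
(2,6)N 1/3
(3,0)S 2/3
(3,3)S 3/4
(3,4)S 4/6
(3,5)S 3/7
(3,6)N 3/4
(4,0)N 0/3
(4,1)S 3/4
(4,3)N 0/5
(4,4)S 4/6
(4,5)N 2/6
(4,6)N 2/3
(5,1)S 2/3
(5,2)S 2/3
(5,4)S 1/3
Sum over 24 particles: 0/2 + 2/3 + 2/3 + 2/3 + 2/2 + 2/4 + 2/3 + 1/1 + 3/4 + 1/3 + 2/3 + 3/4 + 4/6 + 3/7 + 3/4 + 0/3 + 3/4 + 0/5 + 4/6 + 2/6 + 2/3 + 2/3 + 2/3 + 1/3 = 571/42; mean = 571/42 ÷ 24 = 571/1008 = 0.566468… → 0.566.

0.566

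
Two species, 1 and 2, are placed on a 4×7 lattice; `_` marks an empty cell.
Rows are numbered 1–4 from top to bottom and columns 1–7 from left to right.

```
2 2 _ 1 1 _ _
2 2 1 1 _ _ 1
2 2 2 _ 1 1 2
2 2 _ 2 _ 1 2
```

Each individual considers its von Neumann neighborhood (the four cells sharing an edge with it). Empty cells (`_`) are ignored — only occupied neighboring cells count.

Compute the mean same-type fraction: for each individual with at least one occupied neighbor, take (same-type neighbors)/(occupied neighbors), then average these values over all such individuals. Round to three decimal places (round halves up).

(1,1)2 2/2
(1,2)2 2/2
(1,4)1 2/2
(1,5)1 1/1
(2,1)2 3/3
(2,2)2 3/4
(2,3)1 1/3
(2,4)1 2/2
(2,7)1 0/1
(3,1)2 3/3
(3,2)2 4/4
(3,3)2 1/2
(3,5)1 1/1
(3,6)1 2/3
(3,7)2 1/3
(4,1)2 2/2
(4,2)2 2/2
(4,4)2 — no occupied neighbors
(4,6)1 1/2
(4,7)2 1/2
Sum over 19 individuals: 2/2 + 2/2 + 2/2 + 1/1 + 3/3 + 3/4 + 1/3 + 2/2 + 0/1 + 3/3 + 4/4 + 1/2 + 1/1 + 2/3 + 1/3 + 2/2 + 2/2 + 1/2 + 1/2 = 175/12; mean = 175/12 ÷ 19 = 175/228 = 0.767543… → 0.768.

0.768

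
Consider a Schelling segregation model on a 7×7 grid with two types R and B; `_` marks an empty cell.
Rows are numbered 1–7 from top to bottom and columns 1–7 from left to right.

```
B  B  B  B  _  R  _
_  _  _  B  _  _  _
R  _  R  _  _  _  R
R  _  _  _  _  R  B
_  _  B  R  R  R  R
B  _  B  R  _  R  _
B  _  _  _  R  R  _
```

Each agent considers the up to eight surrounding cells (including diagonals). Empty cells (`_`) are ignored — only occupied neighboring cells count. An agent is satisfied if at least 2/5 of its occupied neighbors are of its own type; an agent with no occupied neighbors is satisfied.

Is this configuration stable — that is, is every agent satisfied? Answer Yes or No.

No

Row 1: (1,1)B 1/1 satisfied · (1,2)B 2/2 satisfied · (1,3)B 3/3 satisfied · (1,4)B 2/2 satisfied · (1,6)R 0/0 satisfied
Row 2: (2,4)B 2/3 satisfied
Row 3: (3,1)R 1/1 satisfied · (3,3)R 0/1 not · (3,7)R 1/2 satisfied
Row 4: (4,1)R 1/1 satisfied · (4,6)R 4/5 satisfied · (4,7)B 0/4 not
Row 5: (5,3)B 1/3 not · (5,4)R 2/4 satisfied · (5,5)R 5/5 satisfied · (5,6)R 4/5 satisfied · (5,7)R 3/4 satisfied
Row 6: (6,1)B 1/1 satisfied · (6,3)B 1/3 not · (6,4)R 3/5 satisfied · (6,6)R 5/5 satisfied
Row 7: (7,1)B 1/1 satisfied · (7,5)R 3/3 satisfied · (7,6)R 2/2 satisfied
For instance (3,3) has only 0/1 same-type neighbors, below 2/5.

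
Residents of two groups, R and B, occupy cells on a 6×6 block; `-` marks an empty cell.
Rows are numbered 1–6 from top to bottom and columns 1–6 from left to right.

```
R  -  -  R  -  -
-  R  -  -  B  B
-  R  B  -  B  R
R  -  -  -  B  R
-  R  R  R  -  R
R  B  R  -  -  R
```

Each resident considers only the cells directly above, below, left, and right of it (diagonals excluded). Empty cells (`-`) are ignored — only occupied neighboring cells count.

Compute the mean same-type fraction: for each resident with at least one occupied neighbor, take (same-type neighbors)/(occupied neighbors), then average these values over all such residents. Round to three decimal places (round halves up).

Row 1: (1,1)R — no occupied neighbors · (1,4)R — no occupied neighbors
Row 2: (2,2)R 1/1 · (2,5)B 2/2 · (2,6)B 1/2
Row 3: (3,2)R 1/2 · (3,3)B 0/1 · (3,5)B 2/3 · (3,6)R 1/3
Row 4: (4,1)R — no occupied neighbors · (4,5)B 1/2 · (4,6)R 2/3
Row 5: (5,2)R 1/2 · (5,3)R 3/3 · (5,4)R 1/1 · (5,6)R 2/2
Row 6: (6,1)R 0/1 · (6,2)B 0/3 · (6,3)R 1/2 · (6,6)R 1/1
Sum over 17 residents: 1/1 + 2/2 + 1/2 + 1/2 + 0/1 + 2/3 + 1/3 + 1/2 + 2/3 + 1/2 + 3/3 + 1/1 + 2/2 + 0/1 + 0/3 + 1/2 + 1/1 = 61/6; mean = 61/6 ÷ 17 = 61/102 = 0.598039… → 0.598.

0.598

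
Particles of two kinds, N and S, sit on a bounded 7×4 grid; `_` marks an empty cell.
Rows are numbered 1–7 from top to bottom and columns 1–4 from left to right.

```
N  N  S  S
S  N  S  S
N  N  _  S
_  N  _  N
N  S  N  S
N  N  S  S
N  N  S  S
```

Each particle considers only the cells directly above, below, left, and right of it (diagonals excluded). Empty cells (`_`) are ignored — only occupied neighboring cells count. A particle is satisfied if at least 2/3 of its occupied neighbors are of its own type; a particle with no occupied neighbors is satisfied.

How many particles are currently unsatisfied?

(1,1)N 1/2 not
(1,2)N 2/3 satisfied
(1,3)S 2/3 satisfied
(1,4)S 2/2 satisfied
(2,1)S 0/3 not
(2,2)N 2/4 not
(2,3)S 2/3 satisfied
(2,4)S 3/3 satisfied
(3,1)N 1/2 not
(3,2)N 3/3 satisfied
(3,4)S 1/2 not
(4,2)N 1/2 not
(4,4)N 0/2 not
(5,1)N 1/2 not
(5,2)S 0/4 not
(5,3)N 0/3 not
(5,4)S 1/3 not
(6,1)N 3/3 satisfied
(6,2)N 2/4 not
(6,3)S 2/4 not
(6,4)S 3/3 satisfied
(7,1)N 2/2 satisfied
(7,2)N 2/3 satisfied
(7,3)S 2/3 satisfied
(7,4)S 2/2 satisfied
Unsatisfied: (1,1), (2,1), (2,2), (3,1), (3,4), (4,2), (4,4), (5,1), (5,2), (5,3), (5,4), (6,2), (6,3) — 13 in total.

13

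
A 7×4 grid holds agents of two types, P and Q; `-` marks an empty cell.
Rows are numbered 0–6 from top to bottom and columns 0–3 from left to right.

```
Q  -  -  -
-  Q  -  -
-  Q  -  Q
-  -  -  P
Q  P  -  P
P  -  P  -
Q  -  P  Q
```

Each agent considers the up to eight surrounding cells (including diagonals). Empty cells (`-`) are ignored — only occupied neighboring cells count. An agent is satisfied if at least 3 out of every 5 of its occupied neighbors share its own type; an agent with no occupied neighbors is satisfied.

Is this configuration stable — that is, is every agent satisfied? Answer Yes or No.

No

Row 0: (0,0)Q 1/1 ✓
Row 1: (1,1)Q 2/2 ✓
Row 2: (2,1)Q 1/1 ✓ · (2,3)Q 0/1 ✗
Row 3: (3,3)P 1/2 ✗
Row 4: (4,0)Q 0/2 ✗ · (4,1)P 2/3 ✓ · (4,3)P 2/2 ✓
Row 5: (5,0)P 1/3 ✗ · (5,2)P 3/4 ✓
Row 6: (6,0)Q 0/1 ✗ · (6,2)P 1/2 ✗ · (6,3)Q 0/2 ✗
For instance (2,3) has only 0/1 same-type neighbors, below 3/5.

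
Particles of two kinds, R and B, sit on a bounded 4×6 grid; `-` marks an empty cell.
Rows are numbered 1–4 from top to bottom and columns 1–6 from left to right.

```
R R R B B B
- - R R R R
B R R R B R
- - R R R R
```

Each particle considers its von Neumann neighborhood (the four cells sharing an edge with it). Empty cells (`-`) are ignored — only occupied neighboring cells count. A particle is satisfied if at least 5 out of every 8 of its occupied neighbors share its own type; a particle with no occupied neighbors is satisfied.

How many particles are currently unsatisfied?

6

(1,1)R 1/1 ok
(1,2)R 2/2 ok
(1,3)R 2/3 ok
(1,4)B 1/3 unhappy
(1,5)B 2/3 ok
(1,6)B 1/2 unhappy
(2,3)R 3/3 ok
(2,4)R 3/4 ok
(2,5)R 2/4 unhappy
(2,6)R 2/3 ok
(3,1)B 0/1 unhappy
(3,2)R 1/2 unhappy
(3,3)R 4/4 ok
(3,4)R 3/4 ok
(3,5)B 0/4 unhappy
(3,6)R 2/3 ok
(4,3)R 2/2 ok
(4,4)R 3/3 ok
(4,5)R 2/3 ok
(4,6)R 2/2 ok
Unsatisfied: (1,4), (1,6), (2,5), (3,1), (3,2), (3,5) — 6 in total.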